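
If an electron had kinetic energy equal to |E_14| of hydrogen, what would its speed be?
1.56e+05 m/s (or 0.0521% of c)

The binding energy at n = 14 for hydrogen is:
E_14 = -13.6057/14² = -0.0694168 eV
|E_14| = 0.0694168 eV

Convert to Joules:
KE = 0.0694168 eV × (1.602177 × 10⁻¹⁹ J/eV) = 1.1122e-20 J

Using KE = ½mv²:
v = √(2·KE/m_e)
v = √(2 × 1.1122e-20 J / 9.10938 × 10⁻³¹ kg)
v = 1.56e+05 m/s

This is approximately 0.0521% the speed of light.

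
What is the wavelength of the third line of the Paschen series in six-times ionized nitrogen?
22.316697 nm

The lines of a series are numbered from the longest wavelength (smallest ΔE) outward; the third line is the transition from n = n_f + 3 to n_f.
The Paschen series has all transitions ending at n_f = 3.

For N⁶⁺ (Z = 7), the third line (γ-line) is the jump from n = 6 to n = 3:
E_6 = -13.6057 × 7² / 6² = -18.51886944 eV
E_3 = -13.6057 × 7² / 3² = -74.07547778 eV
ΔE = E_6 - E_3 = 55.55660834 eV

λ = hc/E = 1239.84 eV·nm / 55.55660834 eV
λ = 22.316697 nm

This is the γ-line of the Paschen series in N⁶⁺.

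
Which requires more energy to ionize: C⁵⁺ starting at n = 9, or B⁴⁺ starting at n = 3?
B⁴⁺ at n = 3 (E = -37.79 eV)

Using E_n = -13.6057 Z² / n² eV:

C⁵⁺ (Z = 6) at n = 9:
E = -13.6057 × 6² / 9² = -13.6057 × 36 / 81 = -6.04698 eV

B⁴⁺ (Z = 5) at n = 3:
E = -13.6057 × 5² / 3² = -13.6057 × 25 / 9 = -37.79361 eV

Since -37.79361 eV < -6.04698 eV,
B⁴⁺ at n = 3 is more tightly bound (requires more energy to ionize).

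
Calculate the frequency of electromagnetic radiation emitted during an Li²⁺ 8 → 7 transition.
1.4162e+14 Hz

First, find the transition energy:
E_8 = -13.6057 × 3² / 8² = -1.91330156 eV
E_7 = -13.6057 × 3² / 7² = -2.49900612 eV
|ΔE| = |E_7 - E_8| = 0.58570456 eV

Convert to Joules: E = 0.58570456 eV × (1.602177 × 10⁻¹⁹ J/eV) = 9.384024e-20 J

Using E = hf:
f = E/h = 9.384024e-20 J / (6.62607 × 10⁻³⁴ J·s)
f = 1.4162e+14 Hz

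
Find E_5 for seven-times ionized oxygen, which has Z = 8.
-34.83 eV

For hydrogen-like ions, the energy levels scale with Z²:
E_n = -13.6057 Z² / n² eV

For O⁷⁺ (Z = 8) at n = 5:
E_5 = -13.6057 × 8² / 5²
E_5 = -13.6057 × 64 / 25
E_5 = -870.7648 / 25
E_5 = -34.83 eV

The energy is 64 times more negative than hydrogen at the same n due to the stronger nuclear charge.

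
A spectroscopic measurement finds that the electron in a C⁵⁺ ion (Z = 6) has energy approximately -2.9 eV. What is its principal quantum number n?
n = 13

The exact energy levels follow E_n = -13.6057 Z² / n² eV with Z = 6.

The measured value (-2.9 eV) is reported to only 2 significant figures, so we must test candidate n values and see which one matches to that precision.

Candidate energies:
  n = 11:  E = -13.6057 × 6² / 11² = -4.04798 eV
  n = 12:  E = -13.6057 × 6² / 12² = -3.40143 eV
  n = 13:  E = -13.6057 × 6² / 13² = -2.89826 eV  ← matches
  n = 14:  E = -13.6057 × 6² / 14² = -2.49901 eV
  n = 15:  E = -13.6057 × 6² / 15² = -2.17691 eV

Checking against the measurement of -2.9 eV (2 sig figs), only n = 13 agrees:
E_13 = -2.89826 eV, which rounds to -2.9 eV ✓

Therefore n = 13.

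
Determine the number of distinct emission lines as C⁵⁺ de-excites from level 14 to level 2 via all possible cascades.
78

The electron can occupy levels n = 2, 3, ..., 14 during de-excitation — that is m = 14 - 2 + 1 = 13 distinct levels.

The number of distinct spectral lines equals the number of ways to choose 2 of these m levels (each pair gives one possible emission transition):

Number of lines = m(m-1)/2 = 13×12/2 = 78

These correspond to all possible transitions between the 13 levels:
14 → 13, 14 → 12, 14 → 11, 14 → 10, 14 → 9, 14 → 8, 14 → 7, 14 → 6...

Each transition produces a photon with a unique energy (and thus wavelength). This count does not depend on Z.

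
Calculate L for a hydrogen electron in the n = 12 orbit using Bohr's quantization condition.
1.27e-33 J·s (or 12ℏ)

In the Bohr model, angular momentum is quantized:
L = nℏ

where ℏ = h/(2π) = 1.0546e-34 J·s

For n = 12:
L = 12 × 1.0546e-34 J·s
L = 1.27e-33 J·s

This can also be written as L = 12ℏ.
The angular momentum is an integer multiple of the reduced Planck constant.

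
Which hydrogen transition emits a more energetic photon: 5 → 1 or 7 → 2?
5 → 1

Calculate the energy for each transition:

Transition 5 → 1:
ΔE₁ = |E_1 - E_5| = |-13.6057/1² - (-13.6057/5²)|
ΔE₁ = |-13.60570000000 - (-0.54422800000)| = 13.06147200 eV

Transition 7 → 2:
ΔE₂ = |E_2 - E_7| = |-13.6057/2² - (-13.6057/7²)|
ΔE₂ = |-3.40142500000 - (-0.27766734694)| = 3.12375765 eV

Since 13.06147200 eV > 3.12375765 eV, the transition 5 → 1 emits the more energetic photon.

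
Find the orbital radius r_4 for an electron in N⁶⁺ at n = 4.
0.120955 nm (or 1.209548 Å)

The Bohr radius formula is:
r_n = n² a₀ / Z

where a₀ = 0.052917721 nm is the Bohr radius.

For N⁶⁺ (Z = 7) at n = 4:
r_4 = 4² × 0.052917721 nm / 7
r_4 = 16 × 0.052917721 nm / 7
r_4 = 0.8466835 nm / 7
r_4 = 0.120955 nm

The electron orbits at approximately 0.120955 nm from the nucleus.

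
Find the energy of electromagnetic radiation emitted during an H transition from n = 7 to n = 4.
0.573 eV

The energy levels are E_n = -13.6057 eV / n².

Energy at n = 7: E_7 = -13.6057 / 7² = -0.277667 eV
Energy at n = 4: E_4 = -13.6057 / 4² = -0.850356 eV

For emission (electron falling to lower state), the photon energy is:
E_photon = E_7 - E_4 = |-0.277667 - (-0.850356)|
E_photon = 0.573 eV

This energy is carried away by the emitted photon.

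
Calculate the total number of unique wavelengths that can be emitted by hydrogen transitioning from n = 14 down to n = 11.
6

The electron can occupy levels n = 11, 12, ..., 14 during de-excitation — that is m = 14 - 11 + 1 = 4 distinct levels.

The number of distinct spectral lines equals the number of ways to choose 2 of these m levels (each pair gives one possible emission transition):

Number of lines = m(m-1)/2 = 4×3/2 = 6

These correspond to all possible transitions between the 4 levels:
14 → 13, 14 → 12, 14 → 11, 13 → 12, 13 → 11, 12 → 11

Each transition produces a photon with a unique energy (and thus wavelength). This count does not depend on Z.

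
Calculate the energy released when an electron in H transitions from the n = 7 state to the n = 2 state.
3.12376 eV

The energy levels are E_n = -13.6057 eV / n².

Energy at n = 7: E_7 = -13.6057 / 7² = -0.27766735 eV
Energy at n = 2: E_2 = -13.6057 / 2² = -3.40142500 eV

For emission (electron falling to lower state), the photon energy is:
E_photon = E_7 - E_2 = |-0.27766735 - (-3.40142500)|
E_photon = 3.12376 eV

This energy is carried away by the emitted photon.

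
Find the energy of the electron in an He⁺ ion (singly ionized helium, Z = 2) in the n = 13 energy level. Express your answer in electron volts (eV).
-0.3220 eV

The energy levels of a hydrogen-like atom are given by:
E_n = -13.6057 Z² / n² eV  (with Z = 2 for He⁺)

For n = 13:
E_13 = -13.6057 × 2² / 13²
E_13 = -13.6057 × 4 / 169
E_13 = -0.3220 eV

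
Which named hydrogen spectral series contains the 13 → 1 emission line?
Lyman series

The spectral series in hydrogen are named based on the final (lower) energy level:
- Lyman series: n_final = 1 (ultraviolet)
- Balmer series: n_final = 2 (visible/near-UV)
- Paschen series: n_final = 3 (infrared)
- Brackett series: n_final = 4 (infrared)
- Pfund series: n_final = 5 (far infrared)

Since this transition ends at n = 1, it belongs to the Lyman series.

For reference, this 13 → 1 line has photon energy
ΔE = 13.6057 eV × (1/1² - 1/13²) = 13.5252 eV,
corresponding to wavelength λ = hc/ΔE = 1239.84 eV·nm / 13.5252 eV = 91.67 nm in the ultraviolet region.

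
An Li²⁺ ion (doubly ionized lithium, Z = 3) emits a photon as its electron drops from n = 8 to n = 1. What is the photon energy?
120.54 eV

The energy levels are E_n = -13.6057 Z² eV / n².

Energy at n = 8: E_8 = -13.6057 × 3² / 8² = -1.91330 eV
Energy at n = 1: E_1 = -13.6057 × 3² / 1² = -122.45130 eV

For emission (electron falling to lower state), the photon energy is:
E_photon = E_8 - E_1 = |-1.91330 - (-122.45130)|
E_photon = 120.54 eV

This energy is carried away by the emitted photon.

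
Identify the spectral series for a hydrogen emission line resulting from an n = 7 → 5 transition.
Pfund series

The spectral series in hydrogen are named based on the final (lower) energy level:
- Lyman series: n_final = 1 (ultraviolet)
- Balmer series: n_final = 2 (visible/near-UV)
- Paschen series: n_final = 3 (infrared)
- Brackett series: n_final = 4 (infrared)
- Pfund series: n_final = 5 (far infrared)

Since this transition ends at n = 5, it belongs to the Pfund series.

For reference, this 7 → 5 line has photon energy
ΔE = 13.6057 eV × (1/5² - 1/7²) = 0.26656065 eV,
corresponding to wavelength λ = hc/ΔE = 1239.84 eV·nm / 0.26656065 eV = 4651.25 nm in the far infrared region.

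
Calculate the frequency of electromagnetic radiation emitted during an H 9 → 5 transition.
9.0978e+13 Hz

First, find the transition energy:
E_9 = -13.6057 / 9² = -0.16797160 eV
E_5 = -13.6057 / 5² = -0.54422800 eV
|ΔE| = |E_5 - E_9| = 0.37625640 eV

Convert to Joules: E = 0.37625640 eV × (1.602177 × 10⁻¹⁹ J/eV) = 6.028294e-20 J

Using E = hf:
f = E/h = 6.028294e-20 J / (6.62607 × 10⁻³⁴ J·s)
f = 9.0978e+13 Hz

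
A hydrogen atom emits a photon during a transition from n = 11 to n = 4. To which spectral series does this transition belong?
Brackett series

The spectral series in hydrogen are named based on the final (lower) energy level:
- Lyman series: n_final = 1 (ultraviolet)
- Balmer series: n_final = 2 (visible/near-UV)
- Paschen series: n_final = 3 (infrared)
- Brackett series: n_final = 4 (infrared)
- Pfund series: n_final = 5 (far infrared)

Since this transition ends at n = 4, it belongs to the Brackett series.

For reference, this 11 → 4 line has photon energy
ΔE = 13.6057 eV × (1/4² - 1/11²) = 0.73791244835 eV,
corresponding to wavelength λ = hc/ΔE = 1239.84 eV·nm / 0.73791244835 eV = 1680.19933 nm in the infrared region.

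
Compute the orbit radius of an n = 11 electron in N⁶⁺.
0.9147 nm (or 9.1472 Å)

The Bohr radius formula is:
r_n = n² a₀ / Z

where a₀ = 0.0529177 nm is the Bohr radius.

For N⁶⁺ (Z = 7) at n = 11:
r_11 = 11² × 0.0529177 nm / 7
r_11 = 121 × 0.0529177 nm / 7
r_11 = 6.40304 nm / 7
r_11 = 0.9147 nm

The electron orbits at approximately 0.9147 nm from the nucleus.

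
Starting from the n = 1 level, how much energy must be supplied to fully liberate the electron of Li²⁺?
122.45130 eV

The ionization energy is the energy needed to remove the electron completely (n → ∞).

For a hydrogen-like ion with Z = 3, E_n = -13.6057 Z² / n² eV.

At n = 1: E_1 = -13.6057 × 3² / 1² = -122.45130000 eV
At n = ∞: E_∞ = 0 eV

Ionization energy = E_∞ - E_1 = 0 - (-122.45130000) = 122.45130000 eV
Ionization energy ≈ 122.45130 eV

This is also called the binding energy of the electron in state n = 1.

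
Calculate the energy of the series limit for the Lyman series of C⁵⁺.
489.80520 eV

The series limit corresponds to the transition from n = ∞ to n = 1.
This is the highest energy (shortest wavelength) transition in the Lyman series.

E_∞ = 0 eV
E_1 = -13.6057 × 6² / 1² = -489.80520 eV

Energy at series limit:
ΔE = E_∞ - E_1 = 0 - (-489.80520) = 489.80520 eV

This energy equals the ionization energy from the n = 1 state of C⁵⁺.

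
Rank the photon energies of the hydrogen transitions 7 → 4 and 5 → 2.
5 → 2

Calculate the energy for each transition:

Transition 7 → 4:
ΔE₁ = |E_4 - E_7| = |-13.6057/4² - (-13.6057/7²)|
ΔE₁ = |-0.850356250000 - (-0.277667346939)| = 0.572688903 eV

Transition 5 → 2:
ΔE₂ = |E_2 - E_5| = |-13.6057/2² - (-13.6057/5²)|
ΔE₂ = |-3.401425000000 - (-0.544228000000)| = 2.857197000 eV

Since 2.857197000 eV > 0.572688903 eV, the transition 5 → 2 emits the more energetic photon.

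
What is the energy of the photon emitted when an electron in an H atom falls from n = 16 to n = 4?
0.80 eV

The energy levels are E_n = -13.6057 eV / n².

Energy at n = 16: E_16 = -13.6057 / 16² = -0.05315 eV
Energy at n = 4: E_4 = -13.6057 / 4² = -0.85036 eV

For emission (electron falling to lower state), the photon energy is:
E_photon = E_16 - E_4 = |-0.05315 - (-0.85036)|
E_photon = 0.80 eV

This energy is carried away by the emitted photon.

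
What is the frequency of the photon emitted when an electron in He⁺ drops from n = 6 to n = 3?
1.10e+15 Hz

First, find the transition energy:
E_6 = -13.6057 × 2² / 6² = -1.5117444 eV
E_3 = -13.6057 × 2² / 3² = -6.0469778 eV
|ΔE| = |E_3 - E_6| = 4.5352334 eV

Convert to Joules: E = 4.5352334 eV × (1.602177 × 10⁻¹⁹ J/eV) = 7.2662e-19 J

Using E = hf:
f = E/h = 7.2662e-19 J / (6.62607 × 10⁻³⁴ J·s)
f = 1.10e+15 Hz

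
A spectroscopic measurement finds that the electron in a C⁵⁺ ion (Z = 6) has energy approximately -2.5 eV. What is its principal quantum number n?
n = 14

The exact energy levels follow E_n = -13.6057 Z² / n² eV with Z = 6.

The measured value (-2.5 eV) is reported to only 2 significant figures, so we must test candidate n values and see which one matches to that precision.

Candidate energies:
  n = 12:  E = -13.6057 × 6² / 12² = -3.40143 eV
  n = 13:  E = -13.6057 × 6² / 13² = -2.89826 eV
  n = 14:  E = -13.6057 × 6² / 14² = -2.49901 eV  ← matches
  n = 15:  E = -13.6057 × 6² / 15² = -2.17691 eV
  n = 16:  E = -13.6057 × 6² / 16² = -1.91330 eV

Checking against the measurement of -2.5 eV (2 sig figs), only n = 14 agrees:
E_14 = -2.49901 eV, which rounds to -2.5 eV ✓

Therefore n = 14.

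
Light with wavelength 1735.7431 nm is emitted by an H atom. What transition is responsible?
n = 10 → n = 4

First, find the photon energy from the wavelength (hc = 1239.84 eV·nm):
E = hc/λ = 1239.84 eV·nm / 1735.7431 nm = 0.71429925 eV

The energy levels of hydrogen satisfy E_n = -13.6057 / n² eV, so an emission n_i → n_f releases
ΔE = 13.6057 × (1/n_f² − 1/n_i²) eV.

Setting ΔE equal to the photon energy:
1/n_f² − 1/n_i² = 0.71429925 / 13.6057 = 0.052500000

Since 1/n_i² must be positive, we need 1/n_f² > 0.052500000, i.e. n_f ≤ 4. For each allowed n_f, solve n_i = (1/n_f² − 0.052500000)^(−1/2) and check whether it is a whole number:
  n_f = 1: 1/n_i² = 1.000000000 − 0.052500000 = 0.947500000 → n_i = 1.027  (not an integer) ✗
  n_f = 2: 1/n_i² = 0.250000000 − 0.052500000 = 0.197500000 → n_i = 2.250  (not an integer) ✗
  n_f = 3: 1/n_i² = 0.111111111 − 0.052500000 = 0.058611111 → n_i = 4.131  (not an integer) ✗
  n_f = 4: 1/n_i² = 0.062500000 − 0.052500000 = 0.010000000 → n_i = 10.000  → integer, n_i = 10 ✓

Only n_f = 4 gives an integer upper level, n_i = 10.

The transition is from n = 10 to n = 4 (emission).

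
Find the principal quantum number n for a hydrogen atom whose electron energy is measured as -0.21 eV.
n = 8

The exact energy levels follow E_n = -13.6057 eV / n².

The measured value (-0.21 eV) is reported to only 2 significant figures, so we must test candidate n values and see which one matches to that precision.

Candidate energies:
  n = 6:  E = -13.6057/6² = -0.377936 eV
  n = 7:  E = -13.6057/7² = -0.277667 eV
  n = 8:  E = -13.6057/8² = -0.212589 eV  ← matches
  n = 9:  E = -13.6057/9² = -0.167972 eV
  n = 10:  E = -13.6057/10² = -0.136057 eV

Checking against the measurement of -0.21 eV (2 sig figs), only n = 8 agrees:
E_8 = -0.212589 eV, which rounds to -0.21 eV ✓

Therefore n = 8.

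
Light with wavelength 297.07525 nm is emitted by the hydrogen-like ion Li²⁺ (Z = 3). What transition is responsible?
n = 13 → n = 5

First, find the photon energy from the wavelength (hc = 1239.84 eV·nm):
E = hc/λ = 1239.84 eV·nm / 297.07525 nm = 4.1734880 eV

The energy levels of Li²⁺ satisfy E_n = -13.6057 × 3² / n² eV, so an emission n_i → n_f releases
ΔE = 13.6057 × 3² × (1/n_f² − 1/n_i²) eV.

Setting ΔE equal to the photon energy:
1/n_f² − 1/n_i² = 4.1734880 / (13.6057 × 3²) = 0.034082839

Since 1/n_i² must be positive, we need 1/n_f² > 0.034082839, i.e. n_f ≤ 5. For each allowed n_f, solve n_i = (1/n_f² − 0.034082839)^(−1/2) and check whether it is a whole number:
  n_f = 1: 1/n_i² = 1.000000000 − 0.034082839 = 0.965917161 → n_i = 1.017  (not an integer) ✗
  n_f = 2: 1/n_i² = 0.250000000 − 0.034082839 = 0.215917161 → n_i = 2.152  (not an integer) ✗
  n_f = 3: 1/n_i² = 0.111111111 − 0.034082839 = 0.077028272 → n_i = 3.603  (not an integer) ✗
  n_f = 4: 1/n_i² = 0.062500000 − 0.034082839 = 0.028417161 → n_i = 5.932  (not an integer) ✗
  n_f = 5: 1/n_i² = 0.040000000 − 0.034082839 = 0.005917161 → n_i = 13.000  → integer, n_i = 13 ✓

Only n_f = 5 gives an integer upper level, n_i = 13.

The transition is from n = 13 to n = 5 (emission).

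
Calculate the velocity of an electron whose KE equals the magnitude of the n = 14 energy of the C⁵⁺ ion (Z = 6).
9.3758e+05 m/s (or 0.3127% of c)

The binding energy at n = 14 for C⁵⁺ is:
E_14 = -13.6057 × 6²/14² = -2.4990061 eV
|E_14| = 2.4990061 eV

Convert to Joules:
KE = 2.4990061 eV × (1.602177 × 10⁻¹⁹ J/eV) = 4.003850e-19 J

Using KE = ½mv²:
v = √(2·KE/m_e)
v = √(2 × 4.003850e-19 J / 9.10938 × 10⁻³¹ kg)
v = 9.3758e+05 m/s

This is approximately 0.3127% the speed of light.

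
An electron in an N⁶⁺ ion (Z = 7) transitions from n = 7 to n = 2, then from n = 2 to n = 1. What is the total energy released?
653.07 eV

The energy levels of N⁶⁺ are E_n = -13.6057 × 7² / n² eV.

First transition (7 → 2):
ΔE₁ = |E_2 - E_7|
ΔE₁ = |-166.66982500 - (-13.60570000)| = 153.06413 eV

Second transition (2 → 1):
ΔE₂ = |E_1 - E_2|
ΔE₂ = |-666.67930000 - (-166.66982500)| = 500.00948 eV

Total energy released:
E_total = ΔE₁ + ΔE₂ = 153.06413 + 500.00948 = 653.07 eV

Note: This equals the direct transition 7 → 1: 653.07 eV ✓
Energy is conserved regardless of the path taken.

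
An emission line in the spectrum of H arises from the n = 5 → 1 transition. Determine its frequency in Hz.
3.158e+15 Hz

First, find the transition energy:
E_5 = -13.6057 / 5² = -0.54423 eV
E_1 = -13.6057 / 1² = -13.60570 eV
|ΔE| = |E_1 - E_5| = 13.06147 eV

Convert to Joules: E = 13.06147 eV × (1.602177 × 10⁻¹⁹ J/eV) = 2.09268e-18 J

Using E = hf:
f = E/h = 2.09268e-18 J / (6.62607 × 10⁻³⁴ J·s)
f = 3.158e+15 Hz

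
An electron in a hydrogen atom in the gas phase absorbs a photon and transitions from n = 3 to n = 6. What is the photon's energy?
1.133808 eV

The energy levels of a hydrogen-like atom are E_n = -13.6057 eV / n².

Energy at n = 3: E_3 = -13.6057 / 3² = -1.511744444 eV
Energy at n = 6: E_6 = -13.6057 / 6² = -0.377936111 eV

The excitation energy is the difference:
ΔE = E_6 - E_3
ΔE = -0.377936111 - (-1.511744444)
ΔE = 1.133808 eV

Since this is positive, energy must be absorbed (photon absorption).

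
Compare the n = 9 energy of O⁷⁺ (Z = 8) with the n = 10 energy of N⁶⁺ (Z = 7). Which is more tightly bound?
O⁷⁺ at n = 9 (E = -10.750183 eV)

Using E_n = -13.6057 Z² / n² eV:

O⁷⁺ (Z = 8) at n = 9:
E = -13.6057 × 8² / 9² = -13.6057 × 64 / 81 = -10.750182716 eV

N⁶⁺ (Z = 7) at n = 10:
E = -13.6057 × 7² / 10² = -13.6057 × 49 / 100 = -6.666793000 eV

Since -10.750182716 eV < -6.666793000 eV,
O⁷⁺ at n = 9 is more tightly bound (requires more energy to ionize).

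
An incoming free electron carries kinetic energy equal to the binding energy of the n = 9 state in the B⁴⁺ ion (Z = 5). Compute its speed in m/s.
1.21538e+06 m/s (or 0.405409% of c)

The binding energy at n = 9 for B⁴⁺ is:
E_9 = -13.6057 × 5²/9² = -4.19929012 eV
|E_9| = 4.19929012 eV

Convert to Joules:
KE = 4.19929012 eV × (1.602177 × 10⁻¹⁹ J/eV) = 6.7280060e-19 J

Using KE = ½mv²:
v = √(2·KE/m_e)
v = √(2 × 6.7280060e-19 J / 9.10938 × 10⁻³¹ kg)
v = 1.21538e+06 m/s

This is approximately 0.405409% the speed of light.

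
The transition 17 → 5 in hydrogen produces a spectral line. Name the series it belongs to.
Pfund series

The spectral series in hydrogen are named based on the final (lower) energy level:
- Lyman series: n_final = 1 (ultraviolet)
- Balmer series: n_final = 2 (visible/near-UV)
- Paschen series: n_final = 3 (infrared)
- Brackett series: n_final = 4 (infrared)
- Pfund series: n_final = 5 (far infrared)

Since this transition ends at n = 5, it belongs to the Pfund series.

For reference, this 17 → 5 line has photon energy
ΔE = 13.6057 eV × (1/5² - 1/17²) = 0.4971494533 eV,
corresponding to wavelength λ = hc/ΔE = 1239.84 eV·nm / 0.4971494533 eV = 2493.8979 nm in the far infrared region.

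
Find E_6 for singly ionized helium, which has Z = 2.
-1.5117 eV

For hydrogen-like ions, the energy levels scale with Z²:
E_n = -13.6057 Z² / n² eV

For He⁺ (Z = 2) at n = 6:
E_6 = -13.6057 × 2² / 6²
E_6 = -13.6057 × 4 / 36
E_6 = -54.4228 / 36
E_6 = -1.5117 eV

The energy is 4 times more negative than hydrogen at the same n due to the stronger nuclear charge.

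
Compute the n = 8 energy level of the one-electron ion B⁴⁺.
-5.314727 eV

For hydrogen-like ions, the energy levels scale with Z²:
E_n = -13.6057 Z² / n² eV

For B⁴⁺ (Z = 5) at n = 8:
E_8 = -13.6057 × 5² / 8²
E_8 = -13.6057 × 25 / 64
E_8 = -340.1425 / 64
E_8 = -5.314727 eV

The energy is 25 times more negative than hydrogen at the same n due to the stronger nuclear charge.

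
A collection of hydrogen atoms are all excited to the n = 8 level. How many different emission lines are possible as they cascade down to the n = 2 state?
21

The electron can occupy levels n = 2, 3, ..., 8 during de-excitation — that is m = 8 - 2 + 1 = 7 distinct levels.

The number of distinct spectral lines equals the number of ways to choose 2 of these m levels (each pair gives one possible emission transition):

Number of lines = m(m-1)/2 = 7×6/2 = 21

These correspond to all possible transitions between the 7 levels:
8 → 7, 8 → 6, 8 → 5, 8 → 4, 8 → 3, 8 → 2, 7 → 6, 7 → 5...

Each transition produces a photon with a unique energy (and thus wavelength). This count does not depend on Z.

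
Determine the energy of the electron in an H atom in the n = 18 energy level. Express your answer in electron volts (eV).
-0.0420 eV

The energy levels of a hydrogen-like atom are given by:
E_n = -13.6057 eV / n²

For n = 18:
E_18 = -13.6057 eV / 18²
E_18 = -13.6057 eV / 324
E_18 = -0.0420 eV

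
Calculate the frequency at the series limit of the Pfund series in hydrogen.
1.32e+14 Hz

The series limit corresponds to the transition from n = ∞ to n = 5.
This is the highest energy (shortest wavelength) transition in the Pfund series.

E_∞ = 0 eV
E_5 = -13.6057 / 5² = -0.544228 eV

Energy at series limit:
ΔE = E_∞ - E_5 = 0 - (-0.544228) = 0.544228 eV
E = 0.544228 eV × (1.602177 × 10⁻¹⁹ J/eV) = 8.7195e-20 J
f = E/h = 8.7195e-20 J / (6.62607 × 10⁻³⁴ J·s) = 1.32e+14 Hz

This energy equals the ionization energy from the n = 5 state of hydrogen.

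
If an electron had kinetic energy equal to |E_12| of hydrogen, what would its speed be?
1.8231e+05 m/s (or 0.0608% of c)

The binding energy at n = 12 for hydrogen is:
E_12 = -13.6057/12² = -0.094484028 eV
|E_12| = 0.094484028 eV

Convert to Joules:
KE = 0.094484028 eV × (1.602177 × 10⁻¹⁹ J/eV) = 1.513801e-20 J

Using KE = ½mv²:
v = √(2·KE/m_e)
v = √(2 × 1.513801e-20 J / 9.10938 × 10⁻³¹ kg)
v = 1.8231e+05 m/s

This is approximately 0.0608% the speed of light.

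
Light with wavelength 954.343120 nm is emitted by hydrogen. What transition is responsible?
n = 8 → n = 3

First, find the photon energy from the wavelength (hc = 1239.84 eV·nm):
E = hc/λ = 1239.84 eV·nm / 954.343120 nm = 1.2991554 eV

The energy levels of hydrogen satisfy E_n = -13.6057 / n² eV, so an emission n_i → n_f releases
ΔE = 13.6057 × (1/n_f² − 1/n_i²) eV.

Setting ΔE equal to the photon energy:
1/n_f² − 1/n_i² = 1.2991554 / 13.6057 = 0.095486112

Since 1/n_i² must be positive, we need 1/n_f² > 0.095486112, i.e. n_f ≤ 3. For each allowed n_f, solve n_i = (1/n_f² − 0.095486112)^(−1/2) and check whether it is a whole number:
  n_f = 1: 1/n_i² = 1.000000000 − 0.095486112 = 0.904513888 → n_i = 1.051  (not an integer) ✗
  n_f = 2: 1/n_i² = 0.250000000 − 0.095486112 = 0.154513888 → n_i = 2.544  (not an integer) ✗
  n_f = 3: 1/n_i² = 0.111111111 − 0.095486112 = 0.015624999 → n_i = 8.000  → integer, n_i = 8 ✓

Only n_f = 3 gives an integer upper level, n_i = 8.

The transition is from n = 8 to n = 3 (emission).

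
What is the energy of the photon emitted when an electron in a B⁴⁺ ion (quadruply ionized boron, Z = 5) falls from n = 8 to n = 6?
4.134 eV

The energy levels are E_n = -13.6057 Z² eV / n².

Energy at n = 8: E_8 = -13.6057 × 5² / 8² = -5.314727 eV
Energy at n = 6: E_6 = -13.6057 × 5² / 6² = -9.448403 eV

For emission (electron falling to lower state), the photon energy is:
E_photon = E_8 - E_6 = |-5.314727 - (-9.448403)|
E_photon = 4.134 eV

This energy is carried away by the emitted photon.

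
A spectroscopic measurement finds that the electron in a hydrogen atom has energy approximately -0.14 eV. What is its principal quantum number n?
n = 10

The exact energy levels follow E_n = -13.6057 eV / n².

The measured value (-0.14 eV) is reported to only 2 significant figures, so we must test candidate n values and see which one matches to that precision.

Candidate energies:
  n = 8:  E = -13.6057/8² = -0.212589 eV
  n = 9:  E = -13.6057/9² = -0.167972 eV
  n = 10:  E = -13.6057/10² = -0.136057 eV  ← matches
  n = 11:  E = -13.6057/11² = -0.112444 eV
  n = 12:  E = -13.6057/12² = -0.094484 eV

Checking against the measurement of -0.14 eV (2 sig figs), only n = 10 agrees:
E_10 = -0.136057 eV, which rounds to -0.14 eV ✓

Therefore n = 10.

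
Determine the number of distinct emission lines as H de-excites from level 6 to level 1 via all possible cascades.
15

The electron can occupy levels n = 1, 2, ..., 6 during de-excitation — that is m = 6 - 1 + 1 = 6 distinct levels.

The number of distinct spectral lines equals the number of ways to choose 2 of these m levels (each pair gives one possible emission transition):

Number of lines = m(m-1)/2 = 6×5/2 = 15

These correspond to all possible transitions between the 6 levels:
6 → 5, 6 → 4, 6 → 3, 6 → 2, 6 → 1, 5 → 4, 5 → 3, 5 → 2...

Each transition produces a photon with a unique energy (and thus wavelength). This count does not depend on Z.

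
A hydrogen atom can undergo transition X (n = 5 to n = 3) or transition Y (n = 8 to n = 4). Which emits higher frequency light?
5 → 3

Calculate the energy for each transition:

Transition 5 → 3:
ΔE₁ = |E_3 - E_5| = |-13.6057/3² - (-13.6057/5²)|
ΔE₁ = |-1.51174444 - (-0.54422800)| = 0.96752 eV

Transition 8 → 4:
ΔE₂ = |E_4 - E_8| = |-13.6057/4² - (-13.6057/8²)|
ΔE₂ = |-0.85035625 - (-0.21258906)| = 0.63777 eV

Since 0.96752 eV > 0.63777 eV, the transition 5 → 3 emits the more energetic photon.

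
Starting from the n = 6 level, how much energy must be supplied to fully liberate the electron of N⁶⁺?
18.518869 eV

The ionization energy is the energy needed to remove the electron completely (n → ∞).

For a hydrogen-like ion with Z = 7, E_n = -13.6057 Z² / n² eV.

At n = 6: E_6 = -13.6057 × 7² / 6² = -18.518869444 eV
At n = ∞: E_∞ = 0 eV

Ionization energy = E_∞ - E_6 = 0 - (-18.518869444) = 18.518869444 eV
Ionization energy ≈ 18.518869 eV

This is also called the binding energy of the electron in state n = 6.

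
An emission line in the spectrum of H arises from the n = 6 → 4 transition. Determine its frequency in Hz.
1.142e+14 Hz

First, find the transition energy:
E_6 = -13.6057 / 6² = -0.3779361 eV
E_4 = -13.6057 / 4² = -0.8503563 eV
|ΔE| = |E_4 - E_6| = 0.4724202 eV

Convert to Joules: E = 0.4724202 eV × (1.602177 × 10⁻¹⁹ J/eV) = 7.56901e-20 J

Using E = hf:
f = E/h = 7.56901e-20 J / (6.62607 × 10⁻³⁴ J·s)
f = 1.142e+14 Hz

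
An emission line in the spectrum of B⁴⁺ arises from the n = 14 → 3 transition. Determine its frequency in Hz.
8.719e+15 Hz

First, find the transition energy:
E_14 = -13.6057 × 5² / 14² = -1.73542 eV
E_3 = -13.6057 × 5² / 3² = -37.79361 eV
|ΔE| = |E_3 - E_14| = 36.05819 eV

Convert to Joules: E = 36.05819 eV × (1.602177 × 10⁻¹⁹ J/eV) = 5.77716e-18 J

Using E = hf:
f = E/h = 5.77716e-18 J / (6.62607 × 10⁻³⁴ J·s)
f = 8.719e+15 Hz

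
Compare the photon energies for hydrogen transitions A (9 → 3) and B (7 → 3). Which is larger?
9 → 3

Calculate the energy for each transition:

Transition 9 → 3:
ΔE₁ = |E_3 - E_9| = |-13.6057/3² - (-13.6057/9²)|
ΔE₁ = |-1.51174444 - (-0.16797160)| = 1.34377 eV

Transition 7 → 3:
ΔE₂ = |E_3 - E_7| = |-13.6057/3² - (-13.6057/7²)|
ΔE₂ = |-1.51174444 - (-0.27766735)| = 1.23408 eV

Since 1.34377 eV > 1.23408 eV, the transition 9 → 3 emits the more energetic photon.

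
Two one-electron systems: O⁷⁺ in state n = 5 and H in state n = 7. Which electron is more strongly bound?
O⁷⁺ at n = 5 (E = -34.83 eV)

Using E_n = -13.6057 Z² / n² eV:

O⁷⁺ (Z = 8) at n = 5:
E = -13.6057 × 8² / 5² = -13.6057 × 64 / 25 = -34.83059 eV

H (Z = 1) at n = 7:
E = -13.6057 × 1² / 7² = -13.6057 × 1 / 49 = -0.27767 eV

Since -34.83059 eV < -0.27767 eV,
O⁷⁺ at n = 5 is more tightly bound (requires more energy to ionize).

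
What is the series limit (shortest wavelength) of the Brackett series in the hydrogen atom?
1458.02 nm

The series limit corresponds to the transition from n = ∞ to n = 4.
This is the highest energy (shortest wavelength) transition in the Brackett series.

E_∞ = 0 eV
E_4 = -13.6057 / 4² = -0.85035625 eV

Energy at series limit:
ΔE = E_∞ - E_4 = 0 - (-0.85035625) = 0.85035625 eV
λ = hc/E = 1239.84 eV·nm / 0.85035625 eV = 1458.02 nm

This energy equals the ionization energy from the n = 4 state of hydrogen.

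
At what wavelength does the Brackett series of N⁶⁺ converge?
29.75560 nm

The series limit corresponds to the transition from n = ∞ to n = 4.
This is the highest energy (shortest wavelength) transition in the Brackett series.

E_∞ = 0 eV
E_4 = -13.6057 × 7² / 4² = -41.6674563 eV

Energy at series limit:
ΔE = E_∞ - E_4 = 0 - (-41.6674563) = 41.6674563 eV
λ = hc/E = 1239.84 eV·nm / 41.6674563 eV = 29.75560 nm

This energy equals the ionization energy from the n = 4 state of N⁶⁺.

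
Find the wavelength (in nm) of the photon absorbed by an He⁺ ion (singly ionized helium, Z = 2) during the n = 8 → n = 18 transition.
1816.92248 nm

First, find the transition energy using E_n = -13.6057 Z² / n² eV:
E_8 = -13.6057 × 2² / 8² = -0.85035625000 eV
E_18 = -13.6057 × 2² / 18² = -0.16797160494 eV

Photon energy: |ΔE| = |E_18 - E_8| = 0.68238464506 eV

Convert to wavelength using E = hc/λ with hc = 1239.84 eV·nm:
λ = hc/E = 1239.84 eV·nm / 0.68238464506 eV
λ = 1816.92248 nm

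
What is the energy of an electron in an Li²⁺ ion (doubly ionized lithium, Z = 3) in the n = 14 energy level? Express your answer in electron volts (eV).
-0.62475 eV

The energy levels of a hydrogen-like atom are given by:
E_n = -13.6057 Z² / n² eV  (with Z = 3 for Li²⁺)

For n = 14:
E_14 = -13.6057 × 3² / 14²
E_14 = -13.6057 × 9 / 196
E_14 = -0.62475 eV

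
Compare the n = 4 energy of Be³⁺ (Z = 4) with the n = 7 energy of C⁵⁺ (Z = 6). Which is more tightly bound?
Be³⁺ at n = 4 (E = -13.60570 eV)

Using E_n = -13.6057 Z² / n² eV:

Be³⁺ (Z = 4) at n = 4:
E = -13.6057 × 4² / 4² = -13.6057 × 16 / 16 = -13.60570000 eV

C⁵⁺ (Z = 6) at n = 7:
E = -13.6057 × 6² / 7² = -13.6057 × 36 / 49 = -9.99602449 eV

Since -13.60570000 eV < -9.99602449 eV,
Be³⁺ at n = 4 is more tightly bound (requires more energy to ionize).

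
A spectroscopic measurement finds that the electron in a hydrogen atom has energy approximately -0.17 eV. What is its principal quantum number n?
n = 9

The exact energy levels follow E_n = -13.6057 eV / n².

The measured value (-0.17 eV) is reported to only 2 significant figures, so we must test candidate n values and see which one matches to that precision.

Candidate energies:
  n = 7:  E = -13.6057/7² = -0.27767 eV
  n = 8:  E = -13.6057/8² = -0.21259 eV
  n = 9:  E = -13.6057/9² = -0.16797 eV  ← matches
  n = 10:  E = -13.6057/10² = -0.13606 eV
  n = 11:  E = -13.6057/11² = -0.11244 eV

Checking against the measurement of -0.17 eV (2 sig figs), only n = 9 agrees:
E_9 = -0.16797 eV, which rounds to -0.17 eV ✓

Therefore n = 9.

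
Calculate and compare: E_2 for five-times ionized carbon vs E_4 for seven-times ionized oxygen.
C⁵⁺ at n = 2 (E = -122.45130 eV)

Using E_n = -13.6057 Z² / n² eV:

C⁵⁺ (Z = 6) at n = 2:
E = -13.6057 × 6² / 2² = -13.6057 × 36 / 4 = -122.45130000 eV

O⁷⁺ (Z = 8) at n = 4:
E = -13.6057 × 8² / 4² = -13.6057 × 64 / 16 = -54.42280000 eV

Since -122.45130000 eV < -54.42280000 eV,
C⁵⁺ at n = 2 is more tightly bound (requires more energy to ionize).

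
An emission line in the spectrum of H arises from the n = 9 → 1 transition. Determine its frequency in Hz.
3.24923e+15 Hz

First, find the transition energy:
E_9 = -13.6057 / 9² = -0.1679716 eV
E_1 = -13.6057 / 1² = -13.6057000 eV
|ΔE| = |E_1 - E_9| = 13.4377284 eV

Convert to Joules: E = 13.4377284 eV × (1.602177 × 10⁻¹⁹ J/eV) = 2.1529619e-18 J

Using E = hf:
f = E/h = 2.1529619e-18 J / (6.62607 × 10⁻³⁴ J·s)
f = 3.24923e+15 Hz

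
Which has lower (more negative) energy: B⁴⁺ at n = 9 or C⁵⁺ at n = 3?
C⁵⁺ at n = 3 (E = -54.423 eV)

Using E_n = -13.6057 Z² / n² eV:

B⁴⁺ (Z = 5) at n = 9:
E = -13.6057 × 5² / 9² = -13.6057 × 25 / 81 = -4.199290 eV

C⁵⁺ (Z = 6) at n = 3:
E = -13.6057 × 6² / 3² = -13.6057 × 36 / 9 = -54.422800 eV

Since -54.422800 eV < -4.199290 eV,
C⁵⁺ at n = 3 is more tightly bound (requires more energy to ionize).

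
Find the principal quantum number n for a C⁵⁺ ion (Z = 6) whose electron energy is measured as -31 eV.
n = 4

The exact energy levels follow E_n = -13.6057 Z² / n² eV with Z = 6.

The measured value (-31 eV) is reported to only 2 significant figures, so we must test candidate n values and see which one matches to that precision.

Candidate energies:
  n = 2:  E = -13.6057 × 6² / 2² = -122.45130 eV
  n = 3:  E = -13.6057 × 6² / 3² = -54.42280 eV
  n = 4:  E = -13.6057 × 6² / 4² = -30.61283 eV  ← matches
  n = 5:  E = -13.6057 × 6² / 5² = -19.59221 eV
  n = 6:  E = -13.6057 × 6² / 6² = -13.60570 eV

Checking against the measurement of -31 eV (2 sig figs), only n = 4 agrees:
E_4 = -30.61283 eV, which rounds to -31 eV ✓

Therefore n = 4.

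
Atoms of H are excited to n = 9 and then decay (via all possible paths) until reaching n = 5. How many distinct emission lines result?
10

The electron can occupy levels n = 5, 6, ..., 9 during de-excitation — that is m = 9 - 5 + 1 = 5 distinct levels.

The number of distinct spectral lines equals the number of ways to choose 2 of these m levels (each pair gives one possible emission transition):

Number of lines = m(m-1)/2 = 5×4/2 = 10

These correspond to all possible transitions between the 5 levels:
9 → 8, 9 → 7, 9 → 6, 9 → 5, 8 → 7, 8 → 6, 8 → 5, 7 → 6...

Each transition produces a photon with a unique energy (and thus wavelength). This count does not depend on Z.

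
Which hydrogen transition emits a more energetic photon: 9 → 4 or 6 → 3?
6 → 3

Calculate the energy for each transition:

Transition 9 → 4:
ΔE₁ = |E_4 - E_9| = |-13.6057/4² - (-13.6057/9²)|
ΔE₁ = |-0.85035625000 - (-0.16797160494)| = 0.68238465 eV

Transition 6 → 3:
ΔE₂ = |E_3 - E_6| = |-13.6057/3² - (-13.6057/6²)|
ΔE₂ = |-1.51174444444 - (-0.37793611111)| = 1.13380833 eV

Since 1.13380833 eV > 0.68238465 eV, the transition 6 → 3 emits the more energetic photon.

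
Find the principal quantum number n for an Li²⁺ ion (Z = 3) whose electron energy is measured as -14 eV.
n = 3

The exact energy levels follow E_n = -13.6057 Z² / n² eV with Z = 3.

The measured value (-14 eV) is reported to only 2 significant figures, so we must test candidate n values and see which one matches to that precision.

Candidate energies:
  n = 1:  E = -13.6057 × 3² / 1² = -122.451300 eV
  n = 2:  E = -13.6057 × 3² / 2² = -30.612825 eV
  n = 3:  E = -13.6057 × 3² / 3² = -13.605700 eV  ← matches
  n = 4:  E = -13.6057 × 3² / 4² = -7.653206 eV
  n = 5:  E = -13.6057 × 3² / 5² = -4.898052 eV

Checking against the measurement of -14 eV (2 sig figs), only n = 3 agrees:
E_3 = -13.605700 eV, which rounds to -14 eV ✓

Therefore n = 3.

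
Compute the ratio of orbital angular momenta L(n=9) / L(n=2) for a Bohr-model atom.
4.500000

In the Bohr model, L_n = nℏ, so the ratio is purely the ratio of quantum numbers:

L_9/L_2 = 9ℏ / 2ℏ = 9/2 = 4.500000

The angular momentum scales linearly with n.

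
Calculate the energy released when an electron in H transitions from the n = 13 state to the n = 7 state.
0.197160 eV

The energy levels are E_n = -13.6057 eV / n².

Energy at n = 13: E_13 = -13.6057 / 13² = -0.080507101 eV
Energy at n = 7: E_7 = -13.6057 / 7² = -0.277667347 eV

For emission (electron falling to lower state), the photon energy is:
E_photon = E_13 - E_7 = |-0.080507101 - (-0.277667347)|
E_photon = 0.197160 eV

This energy is carried away by the emitted photon.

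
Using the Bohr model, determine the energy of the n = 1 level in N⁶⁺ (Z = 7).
-666.67930 eV

For hydrogen-like ions, the energy levels scale with Z²:
E_n = -13.6057 Z² / n² eV

For N⁶⁺ (Z = 7) at n = 1:
E_1 = -13.6057 × 7² / 1²
E_1 = -13.6057 × 49 / 1
E_1 = -666.6793 / 1
E_1 = -666.67930 eV

The energy is 49 times more negative than hydrogen at the same n due to the stronger nuclear charge.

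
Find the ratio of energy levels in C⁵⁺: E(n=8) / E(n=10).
1.5625

Using E_n = -13.6057 Z² / n² eV with Z = 6:

E_8 = -13.6057 × 6² / 8² = -489.8052 / 64 = -7.65320625 eV
E_10 = -13.6057 × 6² / 10² = -489.8052 / 100 = -4.89805200 eV

The ratio is:
E_8/E_10 = (-7.65320625) / (-4.89805200)
E_8/E_10 = (-489.8052/64) / (-489.8052/100)
E_8/E_10 = 100/64
E_8/E_10 = 1.5625
(Note: the Z² factors cancel in the ratio.)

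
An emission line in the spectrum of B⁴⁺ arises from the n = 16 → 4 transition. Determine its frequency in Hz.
4.819e+15 Hz

First, find the transition energy:
E_16 = -13.6057 × 5² / 16² = -1.32868164 eV
E_4 = -13.6057 × 5² / 4² = -21.25890625 eV
|ΔE| = |E_4 - E_16| = 19.93022461 eV

Convert to Joules: E = 19.93022461 eV × (1.602177 × 10⁻¹⁹ J/eV) = 3.19317e-18 J

Using E = hf:
f = E/h = 3.19317e-18 J / (6.62607 × 10⁻³⁴ J·s)
f = 4.819e+15 Hz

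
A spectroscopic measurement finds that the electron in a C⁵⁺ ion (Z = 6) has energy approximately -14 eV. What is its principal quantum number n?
n = 6

The exact energy levels follow E_n = -13.6057 Z² / n² eV with Z = 6.

The measured value (-14 eV) is reported to only 2 significant figures, so we must test candidate n values and see which one matches to that precision.

Candidate energies:
  n = 4:  E = -13.6057 × 6² / 4² = -30.61283 eV
  n = 5:  E = -13.6057 × 6² / 5² = -19.59221 eV
  n = 6:  E = -13.6057 × 6² / 6² = -13.60570 eV  ← matches
  n = 7:  E = -13.6057 × 6² / 7² = -9.99602 eV
  n = 8:  E = -13.6057 × 6² / 8² = -7.65321 eV

Checking against the measurement of -14 eV (2 sig figs), only n = 6 agrees:
E_6 = -13.60570 eV, which rounds to -14 eV ✓

Therefore n = 6.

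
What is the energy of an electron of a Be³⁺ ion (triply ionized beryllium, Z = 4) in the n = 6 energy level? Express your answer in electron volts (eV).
-6.0470 eV

The energy levels of a hydrogen-like atom are given by:
E_n = -13.6057 Z² / n² eV  (with Z = 4 for Be³⁺)

For n = 6:
E_6 = -13.6057 × 4² / 6²
E_6 = -13.6057 × 16 / 36
E_6 = -6.0470 eV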